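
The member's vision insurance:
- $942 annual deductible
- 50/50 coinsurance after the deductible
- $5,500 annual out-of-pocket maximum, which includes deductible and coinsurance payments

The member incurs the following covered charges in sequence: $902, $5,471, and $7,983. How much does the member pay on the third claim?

$1,842.50

Bill 1, $902: all of it applies to the deductible. Cost to member: $902. OOP to date $902.
Bill 2, $5,471: $40 finishes the deductible; $5,431 goes to coinsurance; coinsurance $5,431 × 50% = $2,715.50. Cost to member: $2,755.50. OOP to date $3,657.50.
Bill 3, $7,983: deductible met; 50% of $7,983 = $3,991.50. Adding that to $3,657.50 gives $7,649, past the $5,500 cap; member pays only $5,500 − $3,657.50 = $1,842.50.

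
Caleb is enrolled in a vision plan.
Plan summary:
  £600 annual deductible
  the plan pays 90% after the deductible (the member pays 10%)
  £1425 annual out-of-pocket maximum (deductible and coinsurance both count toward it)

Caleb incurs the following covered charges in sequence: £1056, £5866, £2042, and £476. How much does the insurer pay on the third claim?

#1 (£1056): deductible takes £600, £456 remains; coinsurance £456 × 10% = £45.60. Member owes £645.60 (running OOP £645.60). Plan pays £1056 − £645.60 = £410.40.
#2 (£5866): deductible already satisfied, so member's share is 10% × £5866 = £586.60. Member pays £586.60; OOP now £1232.20. Insurer: £5866 − £586.60 = £5279.40.
#3 (£2042): deductible already satisfied, so member's share is 10% × £2042 = £204.20. Adding that to £1232.20 gives £1436.40, past the £1425 cap; member pays only £1425 − £1232.20 = £192.80. Insurer: £2042 − £192.80 = £1849.20.

£1849.20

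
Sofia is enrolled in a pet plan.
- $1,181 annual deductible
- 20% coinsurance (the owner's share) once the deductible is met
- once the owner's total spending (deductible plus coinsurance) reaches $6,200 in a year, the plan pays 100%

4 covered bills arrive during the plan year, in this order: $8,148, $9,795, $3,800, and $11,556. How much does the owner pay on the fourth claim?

Claim 1 — $8,148: $1,181 to deductible, leaving $6,967; 20% of $6,967 = $1,393.40. Owner owes $2,574.40 (running OOP $2,574.40).
Claim 2 — $9,795: 20% coinsurance on $9,795 = $1,959. Owner pays $1,959; OOP now $4,533.40.
Claim 3 — $3,800: 20% coinsurance on $3,800 = $760. Owner owes $760 (running OOP $5,293.40).
Claim 4 — $11,556: deductible already satisfied, so owner's share is 20% × $11,556 = $2,311.20. That would push OOP to $7,604.60, over the $6,200 cap, so owner pays $6,200 − $5,293.40 = $906.60.

$906.60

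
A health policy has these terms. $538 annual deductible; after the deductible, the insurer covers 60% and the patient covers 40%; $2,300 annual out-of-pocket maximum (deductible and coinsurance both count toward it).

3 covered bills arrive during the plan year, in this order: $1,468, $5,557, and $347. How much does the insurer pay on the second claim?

$4,167

#1 ($1,468): $538 to deductible, leaving $930; patient's 40% is $372. Patient owes $910 (running OOP $910). Insurer: $1,468 − $910 = $558.
#2 ($5,557): deductible already satisfied, so patient's share is 40% × $5,557 = $2,222.80. That would push OOP to $3,132.80, over the $2,300 cap, so patient pays $2,300 − $910 = $1,390. Insurer: $5,557 − $1,390 = $4,167.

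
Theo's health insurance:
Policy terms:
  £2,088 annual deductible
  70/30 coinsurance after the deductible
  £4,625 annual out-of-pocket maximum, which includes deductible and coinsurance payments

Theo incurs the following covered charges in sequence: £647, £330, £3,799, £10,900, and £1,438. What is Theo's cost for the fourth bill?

Bill 1, £647: fully absorbed by the deductible. Patient pays £647; OOP now £647.
Bill 2, £330: all of it applies to the deductible. Patient owes £330 (running OOP £977).
Bill 3, £3,799: £1,111 to deductible, leaving £2,688; 30% of £2,688 = £806.40. Cost to patient: £1,917.40. OOP to date £2,894.40.
Bill 4, £10,900: deductible already satisfied, so patient's share is 30% × £10,900 = £3,270. That would push OOP to £6,164.40, over the £4,625 cap, so patient pays £4,625 − £2,894.40 = £1,730.60.

£1,730.60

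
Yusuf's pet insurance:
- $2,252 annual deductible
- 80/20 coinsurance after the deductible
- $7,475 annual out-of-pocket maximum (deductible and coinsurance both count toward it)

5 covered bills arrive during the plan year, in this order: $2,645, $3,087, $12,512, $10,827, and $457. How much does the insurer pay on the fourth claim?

$8,802.40

Bill 1, $2,645: $2,252 finishes the deductible; $393 goes to coinsurance; owner's 20% is $78.60. Owner pays $2,330.60; OOP now $2,330.60. Plan pays $2,645 − $2,330.60 = $314.40.
Bill 2, $3,087: deductible met; 20% of $3,087 = $617.40. Owner pays $617.40; OOP now $2,948. Plan pays $3,087 − $617.40 = $2,469.60.
Bill 3, $12,512: 20% coinsurance on $12,512 = $2,502.40. Owner pays $2,502.40; OOP now $5,450.40. Insurer: $12,512 − $2,502.40 = $10,009.60.
Bill 4, $10,827: deductible already satisfied, so owner's share is 20% × $10,827 = $2,165.40. That would push OOP to $7,615.80, over the $7,475 cap, so owner pays $7,475 − $5,450.40 = $2,024.60. Insurer: $10,827 − $2,024.60 = $8,802.40.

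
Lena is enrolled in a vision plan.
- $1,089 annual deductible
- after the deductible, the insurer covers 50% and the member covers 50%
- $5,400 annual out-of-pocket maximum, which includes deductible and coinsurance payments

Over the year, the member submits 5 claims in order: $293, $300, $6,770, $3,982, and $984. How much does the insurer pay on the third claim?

Claim 1 ($293): fully absorbed by the deductible. Member pays $293; OOP now $293. Insurer: $293 − $293 = $0.
Claim 2 ($300): entire amount goes to the deductible. Cost to member: $300. OOP to date $593. Insurer: $300 − $300 = $0.
Claim 3 ($6,770): deductible takes $496, $6,274 remains; member's 50% is $3,137. Cost to member: $3,633. OOP to date $4,226. Plan pays $6,770 − $3,633 = $3,137.

$3,137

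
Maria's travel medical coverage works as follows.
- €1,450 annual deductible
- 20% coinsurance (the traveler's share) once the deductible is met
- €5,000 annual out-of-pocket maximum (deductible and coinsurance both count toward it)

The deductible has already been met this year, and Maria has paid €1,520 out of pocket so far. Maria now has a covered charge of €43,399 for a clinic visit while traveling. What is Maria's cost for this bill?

The deductible is already satisfied, so the full bill goes to coinsurance.
Traveler's 20% share of €43,399 is €8,679.80.
Year-to-date out-of-pocket would reach €1,520 + €8,679.80 = €10,199.80, above the €5,000 maximum, so the traveler pays only €5,000 − €1,520 = €3,480.

€3,480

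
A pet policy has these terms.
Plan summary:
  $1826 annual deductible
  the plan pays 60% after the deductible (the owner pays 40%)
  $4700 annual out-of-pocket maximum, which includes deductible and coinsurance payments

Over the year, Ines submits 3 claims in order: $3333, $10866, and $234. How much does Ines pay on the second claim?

$2271.20

Claim 1 — $3333: $1826 to deductible, leaving $1507; owner's 40% is $602.80. Owner owes $2428.80 (running OOP $2428.80).
Claim 2 — $10866: deductible met; 40% of $10866 = $4346.40. That would push OOP to $6775.20, over the $4700 cap, so owner pays $4700 − $2428.80 = $2271.20.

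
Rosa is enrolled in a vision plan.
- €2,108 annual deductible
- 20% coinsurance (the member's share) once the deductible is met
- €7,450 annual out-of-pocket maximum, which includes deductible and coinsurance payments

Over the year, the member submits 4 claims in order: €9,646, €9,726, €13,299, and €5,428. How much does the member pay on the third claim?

Bill 1, €9,646: €2,108 to deductible, leaving €7,538; member's 20% is €1,507.60. Cost to member: €3,615.60. OOP to date €3,615.60.
Bill 2, €9,726: 20% coinsurance on €9,726 = €1,945.20. Member owes €1,945.20 (running OOP €5,560.80).
Bill 3, €13,299: deductible already satisfied, so member's share is 20% × €13,299 = €2,659.80. OOP would hit €8,220.60 > €7,450, so the cap limits the member to €7,450 − €5,560.80 = €1,889.20.

€1,889.20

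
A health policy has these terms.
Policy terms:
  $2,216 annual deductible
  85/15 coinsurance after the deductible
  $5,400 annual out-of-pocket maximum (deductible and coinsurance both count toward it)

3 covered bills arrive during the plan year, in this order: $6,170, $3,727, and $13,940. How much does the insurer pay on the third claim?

$11,908.15

Claim 1 — $6,170: $2,216 to deductible, leaving $3,954; patient's 15% is $593.10. Patient pays $2,809.10; OOP now $2,809.10. Insurer: $6,170 − $2,809.10 = $3,360.90.
Claim 2 — $3,727: 15% coinsurance on $3,727 = $559.05. Patient owes $559.05 (running OOP $3,368.15). Plan pays $3,727 − $559.05 = $3,167.95.
Claim 3 — $13,940: deductible already satisfied, so patient's share is 15% × $13,940 = $2,091. Adding that to $3,368.15 gives $5,459.15, past the $5,400 cap; patient pays only $5,400 − $3,368.15 = $2,031.85. Plan pays $13,940 − $2,031.85 = $11,908.15.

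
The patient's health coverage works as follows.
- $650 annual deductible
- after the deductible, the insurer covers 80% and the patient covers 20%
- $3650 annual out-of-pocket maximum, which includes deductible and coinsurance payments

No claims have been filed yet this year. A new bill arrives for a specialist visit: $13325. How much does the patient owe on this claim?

$3185

Nothing has been paid toward the $650 deductible, so the first $650 of this charge is applied there.
The remaining $12675 (= $13325 − $650) moves to coinsurance.
Patient's 20% share of $12675 is $2535.
That puts the patient's cost at $650 + $2535 = $3185 before any cap.
Cumulative spending $0 + $3185 = $3185 stays under the $3650 maximum.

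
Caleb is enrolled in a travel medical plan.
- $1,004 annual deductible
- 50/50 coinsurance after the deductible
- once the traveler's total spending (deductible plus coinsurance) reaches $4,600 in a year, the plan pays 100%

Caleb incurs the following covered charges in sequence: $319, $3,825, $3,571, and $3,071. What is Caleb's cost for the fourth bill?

Bill 1, $319: all of it applies to the deductible. Traveler owes $319 (running OOP $319).
Bill 2, $3,825: $685 to deductible, leaving $3,140; traveler's 50% is $1,570. Traveler pays $2,255; OOP now $2,574.
Bill 3, $3,571: deductible already satisfied, so traveler's share is 50% × $3,571 = $1,785.50. Cost to traveler: $1,785.50. OOP to date $4,359.50.
Bill 4, $3,071: deductible already satisfied, so traveler's share is 50% × $3,071 = $1,535.50. That would push OOP to $5,895, over the $4,600 cap, so traveler pays $4,600 − $4,359.50 = $240.50.

$240.50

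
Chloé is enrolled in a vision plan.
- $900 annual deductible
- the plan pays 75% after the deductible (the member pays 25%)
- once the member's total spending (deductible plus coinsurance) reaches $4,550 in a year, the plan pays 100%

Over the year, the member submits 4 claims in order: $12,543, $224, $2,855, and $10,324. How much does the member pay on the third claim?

$683.25

Claim 1 — $12,543: deductible takes $900, $11,643 remains; member's 25% is $2,910.75. Member pays $3,810.75; OOP now $3,810.75.
Claim 2 — $224: 25% coinsurance on $224 = $56. Cost to member: $56. OOP to date $3,866.75.
Claim 3 — $2,855: 25% coinsurance on $2,855 = $713.75. Adding that to $3,866.75 gives $4,580.50, past the $4,550 cap; member pays only $4,550 − $3,866.75 = $683.25.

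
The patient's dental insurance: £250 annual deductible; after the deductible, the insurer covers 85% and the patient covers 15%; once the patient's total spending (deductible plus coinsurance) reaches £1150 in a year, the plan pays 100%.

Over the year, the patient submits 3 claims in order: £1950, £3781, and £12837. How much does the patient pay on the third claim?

£77.85

Claim 1 — £1950: £250 finishes the deductible; £1700 goes to coinsurance; patient's 15% is £255. Patient pays £505; OOP now £505.
Claim 2 — £3781: 15% coinsurance on £3781 = £567.15. Patient pays £567.15; OOP now £1072.15.
Claim 3 — £12837: 15% coinsurance on £12837 = £1925.55. That would push OOP to £2997.70, over the £1150 cap, so patient pays £1150 − £1072.15 = £77.85.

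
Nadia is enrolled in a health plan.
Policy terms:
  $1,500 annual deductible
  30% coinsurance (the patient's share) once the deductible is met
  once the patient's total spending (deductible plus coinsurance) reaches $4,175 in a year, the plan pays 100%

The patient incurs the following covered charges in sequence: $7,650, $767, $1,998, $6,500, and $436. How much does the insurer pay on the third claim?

Claim 1 ($7,650): deductible takes $1,500, $6,150 remains; 30% of $6,150 = $1,845. Patient owes $3,345 (running OOP $3,345). Insurer: $7,650 − $3,345 = $4,305.
Claim 2 ($767): 30% coinsurance on $767 = $230.10. Cost to patient: $230.10. OOP to date $3,575.10. Insurer: $767 − $230.10 = $536.90.
Claim 3 ($1,998): deductible met; 30% of $1,998 = $599.40. Patient pays $599.40; OOP now $4,174.50. Insurer: $1,998 − $599.40 = $1,398.60.

$1,398.60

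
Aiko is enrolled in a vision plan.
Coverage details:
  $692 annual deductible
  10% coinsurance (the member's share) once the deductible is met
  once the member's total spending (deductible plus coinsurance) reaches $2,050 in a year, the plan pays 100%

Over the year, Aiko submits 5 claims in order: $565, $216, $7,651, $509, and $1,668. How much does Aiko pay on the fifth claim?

$166.80

Claim 1 ($565): fully absorbed by the deductible. Member owes $565 (running OOP $565).
Claim 2 ($216): $127 finishes the deductible; $89 goes to coinsurance; coinsurance $89 × 10% = $8.90. Member pays $135.90; OOP now $700.90.
Claim 3 ($7,651): deductible already satisfied, so member's share is 10% × $7,651 = $765.10. Member pays $765.10; OOP now $1,466.
Claim 4 ($509): deductible met; 10% of $509 = $50.90. Cost to member: $50.90. OOP to date $1,516.90.
Claim 5 ($1,668): deductible met; 10% of $1,668 = $166.80. Cost to member: $166.80. OOP to date $1,683.70.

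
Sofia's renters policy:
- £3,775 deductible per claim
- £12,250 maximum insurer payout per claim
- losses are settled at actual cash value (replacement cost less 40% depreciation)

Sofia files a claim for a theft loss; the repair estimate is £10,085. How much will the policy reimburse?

Depreciate 40%: the covered value is £10,085 × 0.6 = £6,051.
Subtract the deductible: £6,051 − £3,775 = £2,276.
That's under the £12,250 cap, so the insurer reimburses the full £2,276.

£2,276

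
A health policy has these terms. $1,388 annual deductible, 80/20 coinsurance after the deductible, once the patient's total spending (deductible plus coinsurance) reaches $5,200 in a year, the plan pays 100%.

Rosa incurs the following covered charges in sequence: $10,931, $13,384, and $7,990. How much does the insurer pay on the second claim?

$11,480.60

Bill 1, $10,931: $1,388 finishes the deductible; $9,543 goes to coinsurance; coinsurance $9,543 × 20% = $1,908.60. Cost to patient: $3,296.60. OOP to date $3,296.60. Insurer: $10,931 − $3,296.60 = $7,634.40.
Bill 2, $13,384: deductible met; 20% of $13,384 = $2,676.80. That would push OOP to $5,973.40, over the $5,200 cap, so patient pays $5,200 − $3,296.60 = $1,903.40. Insurer: $13,384 − $1,903.40 = $11,480.60.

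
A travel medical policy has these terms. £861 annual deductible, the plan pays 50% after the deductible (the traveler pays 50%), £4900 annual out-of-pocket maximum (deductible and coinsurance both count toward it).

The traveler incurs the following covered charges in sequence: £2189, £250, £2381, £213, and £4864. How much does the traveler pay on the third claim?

Bill 1, £2189: £861 to deductible, leaving £1328; 50% of £1328 = £664. Cost to traveler: £1525. OOP to date £1525.
Bill 2, £250: deductible met; 50% of £250 = £125. Traveler pays £125; OOP now £1650.
Bill 3, £2381: 50% coinsurance on £2381 = £1190.50. Traveler owes £1190.50 (running OOP £2840.50).

£1190.50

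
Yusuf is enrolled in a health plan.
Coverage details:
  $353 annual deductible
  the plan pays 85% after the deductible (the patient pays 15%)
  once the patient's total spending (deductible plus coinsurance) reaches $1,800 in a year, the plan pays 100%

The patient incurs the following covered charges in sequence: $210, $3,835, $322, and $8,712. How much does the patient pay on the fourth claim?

$844.90

Claim 1 ($210): fully absorbed by the deductible. Cost to patient: $210. OOP to date $210.
Claim 2 ($3,835): $143 finishes the deductible; $3,692 goes to coinsurance; coinsurance $3,692 × 15% = $553.80. Cost to patient: $696.80. OOP to date $906.80.
Claim 3 ($322): deductible already satisfied, so patient's share is 15% × $322 = $48.30. Patient pays $48.30; OOP now $955.10.
Claim 4 ($8,712): 15% coinsurance on $8,712 = $1,306.80. Adding that to $955.10 gives $2,261.90, past the $1,800 cap; patient pays only $1,800 − $955.10 = $844.90.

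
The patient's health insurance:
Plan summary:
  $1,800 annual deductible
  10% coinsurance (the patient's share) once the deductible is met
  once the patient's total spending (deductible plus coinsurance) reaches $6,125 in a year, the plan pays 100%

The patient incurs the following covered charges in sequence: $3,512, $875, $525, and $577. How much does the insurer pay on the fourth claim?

Claim 1 ($3,512): $1,800 finishes the deductible; $1,712 goes to coinsurance; coinsurance $1,712 × 10% = $171.20. Patient pays $1,971.20; OOP now $1,971.20. Insurer: $3,512 − $1,971.20 = $1,540.80.
Claim 2 ($875): deductible met; 10% of $875 = $87.50. Patient owes $87.50 (running OOP $2,058.70). Insurer: $875 − $87.50 = $787.50.
Claim 3 ($525): deductible met; 10% of $525 = $52.50. Patient owes $52.50 (running OOP $2,111.20). Plan pays $525 − $52.50 = $472.50.
Claim 4 ($577): deductible already satisfied, so patient's share is 10% × $577 = $57.70. Patient pays $57.70; OOP now $2,168.90. Insurer: $577 − $57.70 = $519.30.

$519.30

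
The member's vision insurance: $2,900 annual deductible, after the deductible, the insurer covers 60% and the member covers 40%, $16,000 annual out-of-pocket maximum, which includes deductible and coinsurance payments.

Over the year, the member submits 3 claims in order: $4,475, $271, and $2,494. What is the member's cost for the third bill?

Claim 1 ($4,475): $2,900 finishes the deductible; $1,575 goes to coinsurance; coinsurance $1,575 × 40% = $630. Member pays $3,530; OOP now $3,530.
Claim 2 ($271): 40% coinsurance on $271 = $108.40. Member pays $108.40; OOP now $3,638.40.
Claim 3 ($2,494): 40% coinsurance on $2,494 = $997.60. Member owes $997.60 (running OOP $4,636).

$997.60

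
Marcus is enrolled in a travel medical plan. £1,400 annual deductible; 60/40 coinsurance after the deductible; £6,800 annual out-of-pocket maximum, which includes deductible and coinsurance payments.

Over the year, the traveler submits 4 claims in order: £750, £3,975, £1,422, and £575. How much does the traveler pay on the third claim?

£568.80

Bill 1, £750: all of it applies to the deductible. Traveler pays £750; OOP now £750.
Bill 2, £3,975: £650 finishes the deductible; £3,325 goes to coinsurance; coinsurance £3,325 × 40% = £1,330. Traveler owes £1,980 (running OOP £2,730).
Bill 3, £1,422: deductible already satisfied, so traveler's share is 40% × £1,422 = £568.80. Cost to traveler: £568.80. OOP to date £3,298.80.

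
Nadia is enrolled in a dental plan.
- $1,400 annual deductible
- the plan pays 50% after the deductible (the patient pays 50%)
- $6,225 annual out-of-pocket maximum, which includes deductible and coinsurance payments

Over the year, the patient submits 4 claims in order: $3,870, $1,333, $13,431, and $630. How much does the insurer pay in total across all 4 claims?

$13,039

Bill 1, $3,870: deductible takes $1,400, $2,470 remains; 50% of $2,470 = $1,235. Cost to patient: $2,635. OOP to date $2,635. Insurer: $3,870 − $2,635 = $1,235.
Bill 2, $1,333: 50% coinsurance on $1,333 = $666.50. Cost to patient: $666.50. OOP to date $3,301.50. Insurer: $1,333 − $666.50 = $666.50.
Bill 3, $13,431: deductible already satisfied, so patient's share is 50% × $13,431 = $6,715.50. Adding that to $3,301.50 gives $10,017, past the $6,225 cap; patient pays only $6,225 − $3,301.50 = $2,923.50. Plan pays $13,431 − $2,923.50 = $10,507.50.
Bill 4, $630: deductible met; 50% of $630 = $315. That would push OOP to $6,540, over the $6,225 cap, so patient pays $6,225 − $6,225 = $0. Insurer: $630 − $0 = $630.
Insurer total = bills − patient's total = $19,264 − $6,225 = $13,039.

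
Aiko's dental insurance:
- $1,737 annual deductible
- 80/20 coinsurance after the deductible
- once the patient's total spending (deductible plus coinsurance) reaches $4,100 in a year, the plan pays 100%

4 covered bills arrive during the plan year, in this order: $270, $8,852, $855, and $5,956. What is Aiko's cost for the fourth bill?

$715

Claim 1 ($270): all of it applies to the deductible. Patient pays $270; OOP now $270.
Claim 2 ($8,852): deductible takes $1,467, $7,385 remains; patient's 20% is $1,477. Patient owes $2,944 (running OOP $3,214).
Claim 3 ($855): deductible already satisfied, so patient's share is 20% × $855 = $171. Cost to patient: $171. OOP to date $3,385.
Claim 4 ($5,956): 20% coinsurance on $5,956 = $1,191.20. That would push OOP to $4,576.20, over the $4,100 cap, so patient pays $4,100 − $3,385 = $715.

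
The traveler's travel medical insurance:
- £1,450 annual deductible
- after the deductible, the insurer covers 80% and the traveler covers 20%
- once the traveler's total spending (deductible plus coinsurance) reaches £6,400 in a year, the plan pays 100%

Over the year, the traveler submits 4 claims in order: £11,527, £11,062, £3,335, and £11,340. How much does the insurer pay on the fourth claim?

#1 (£11,527): £1,450 to deductible, leaving £10,077; coinsurance £10,077 × 20% = £2,015.40. Cost to traveler: £3,465.40. OOP to date £3,465.40. Insurer: £11,527 − £3,465.40 = £8,061.60.
#2 (£11,062): 20% coinsurance on £11,062 = £2,212.40. Cost to traveler: £2,212.40. OOP to date £5,677.80. Insurer: £11,062 − £2,212.40 = £8,849.60.
#3 (£3,335): deductible already satisfied, so traveler's share is 20% × £3,335 = £667. Traveler owes £667 (running OOP £6,344.80). Plan pays £3,335 − £667 = £2,668.
#4 (£11,340): 20% coinsurance on £11,340 = £2,268. OOP would hit £8,612.80 > £6,400, so the cap limits the traveler to £6,400 − £6,344.80 = £55.20. Insurer: £11,340 − £55.20 = £11,284.80.

£11,284.80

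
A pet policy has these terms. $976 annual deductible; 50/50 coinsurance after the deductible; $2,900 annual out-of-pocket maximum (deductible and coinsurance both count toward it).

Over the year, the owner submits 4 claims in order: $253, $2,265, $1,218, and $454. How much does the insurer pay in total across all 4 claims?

$1,607

Claim 1 — $253: entire amount goes to the deductible. Owner pays $253; OOP now $253. Insurer: $253 − $253 = $0.
Claim 2 — $2,265: $723 finishes the deductible; $1,542 goes to coinsurance; owner's 50% is $771. Owner pays $1,494; OOP now $1,747. Insurer: $2,265 − $1,494 = $771.
Claim 3 — $1,218: 50% coinsurance on $1,218 = $609. Cost to owner: $609. OOP to date $2,356. Plan pays $1,218 − $609 = $609.
Claim 4 — $454: deductible met; 50% of $454 = $227. Owner owes $227 (running OOP $2,583). Insurer: $454 − $227 = $227.
Insurer total: $0 + $771 + $609 + $227 = $1,607.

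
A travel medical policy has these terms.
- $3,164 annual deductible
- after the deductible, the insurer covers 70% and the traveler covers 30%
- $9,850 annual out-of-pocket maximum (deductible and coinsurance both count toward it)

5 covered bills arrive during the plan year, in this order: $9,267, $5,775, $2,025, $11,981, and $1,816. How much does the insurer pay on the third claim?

#1 ($9,267): $3,164 to deductible, leaving $6,103; coinsurance $6,103 × 30% = $1,830.90. Traveler pays $4,994.90; OOP now $4,994.90. Insurer: $9,267 − $4,994.90 = $4,272.10.
#2 ($5,775): deductible already satisfied, so traveler's share is 30% × $5,775 = $1,732.50. Cost to traveler: $1,732.50. OOP to date $6,727.40. Plan pays $5,775 − $1,732.50 = $4,042.50.
#3 ($2,025): 30% coinsurance on $2,025 = $607.50. Traveler pays $607.50; OOP now $7,334.90. Plan pays $2,025 − $607.50 = $1,417.50.

$1,417.50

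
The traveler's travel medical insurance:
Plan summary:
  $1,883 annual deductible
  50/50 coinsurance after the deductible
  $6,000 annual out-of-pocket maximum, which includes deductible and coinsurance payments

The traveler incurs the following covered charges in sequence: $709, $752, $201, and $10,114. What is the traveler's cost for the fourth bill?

$4,338

Claim 1 ($709): all of it applies to the deductible. Traveler pays $709; OOP now $709.
Claim 2 ($752): fully absorbed by the deductible. Traveler owes $752 (running OOP $1,461).
Claim 3 ($201): fully absorbed by the deductible. Traveler owes $201 (running OOP $1,662).
Claim 4 ($10,114): $221 finishes the deductible; $9,893 goes to coinsurance; 50% of $9,893 = $4,946.50. Claim cost before the cap: $221 + $4,946.50 = $5,167.50. That would push OOP to $6,829.50, over the $6,000 cap, so traveler pays $6,000 − $1,662 = $4,338.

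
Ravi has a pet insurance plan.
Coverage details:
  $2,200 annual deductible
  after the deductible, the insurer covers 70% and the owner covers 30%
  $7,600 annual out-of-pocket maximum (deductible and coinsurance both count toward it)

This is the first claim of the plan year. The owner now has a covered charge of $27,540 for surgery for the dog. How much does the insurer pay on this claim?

$19,940

The full $2,200 deductible is still open; $2,200 of this bill applies to it.
The remaining $25,340 (= $27,540 − $2,200) moves to coinsurance.
Owner's 30% share of $25,340 is $7,602.
So the owner owes $2,200 + $7,602 = $9,802 before any cap.
That would bring total out-of-pocket to $9,802, past the $7,600 cap. The owner is capped at $7,600 − $0 = $7,600 on this claim.
The insurer covers the remainder: $27,540 − $7,600 = $19,940.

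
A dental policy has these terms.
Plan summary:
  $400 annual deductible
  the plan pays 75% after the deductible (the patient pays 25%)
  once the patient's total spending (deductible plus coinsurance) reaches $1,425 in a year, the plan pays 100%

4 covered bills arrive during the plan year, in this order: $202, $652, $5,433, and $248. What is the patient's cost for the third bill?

$911.50

Claim 1 ($202): fully absorbed by the deductible. Cost to patient: $202. OOP to date $202.
Claim 2 ($652): deductible takes $198, $454 remains; patient's 25% is $113.50. Patient pays $311.50; OOP now $513.50.
Claim 3 ($5,433): deductible already satisfied, so patient's share is 25% × $5,433 = $1,358.25. That would push OOP to $1,871.75, over the $1,425 cap, so patient pays $1,425 − $513.50 = $911.50.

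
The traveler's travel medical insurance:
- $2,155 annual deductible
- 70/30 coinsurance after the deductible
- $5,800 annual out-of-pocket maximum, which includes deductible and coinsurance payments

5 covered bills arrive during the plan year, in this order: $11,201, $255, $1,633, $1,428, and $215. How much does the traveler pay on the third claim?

#1 ($11,201): deductible takes $2,155, $9,046 remains; coinsurance $9,046 × 30% = $2,713.80. Traveler owes $4,868.80 (running OOP $4,868.80).
#2 ($255): deductible met; 30% of $255 = $76.50. Cost to traveler: $76.50. OOP to date $4,945.30.
#3 ($1,633): 30% coinsurance on $1,633 = $489.90. Cost to traveler: $489.90. OOP to date $5,435.20.

$489.90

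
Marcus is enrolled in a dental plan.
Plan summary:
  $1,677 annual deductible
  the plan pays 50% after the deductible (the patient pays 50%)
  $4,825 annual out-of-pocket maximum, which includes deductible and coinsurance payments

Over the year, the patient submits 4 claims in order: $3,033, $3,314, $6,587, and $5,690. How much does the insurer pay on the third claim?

$5,774

#1 ($3,033): $1,677 to deductible, leaving $1,356; patient's 50% is $678. Patient owes $2,355 (running OOP $2,355). Plan pays $3,033 − $2,355 = $678.
#2 ($3,314): deductible met; 50% of $3,314 = $1,657. Cost to patient: $1,657. OOP to date $4,012. Plan pays $3,314 − $1,657 = $1,657.
#3 ($6,587): deductible met; 50% of $6,587 = $3,293.50. Adding that to $4,012 gives $7,305.50, past the $4,825 cap; patient pays only $4,825 − $4,012 = $813. Plan pays $6,587 − $813 = $5,774.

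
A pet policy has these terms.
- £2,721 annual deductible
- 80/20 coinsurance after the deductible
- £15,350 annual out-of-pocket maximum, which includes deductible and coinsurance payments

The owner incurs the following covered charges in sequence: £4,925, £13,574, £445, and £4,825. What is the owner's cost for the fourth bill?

#1 (£4,925): deductible takes £2,721, £2,204 remains; 20% of £2,204 = £440.80. Cost to owner: £3,161.80. OOP to date £3,161.80.
#2 (£13,574): deductible met; 20% of £13,574 = £2,714.80. Cost to owner: £2,714.80. OOP to date £5,876.60.
#3 (£445): 20% coinsurance on £445 = £89. Cost to owner: £89. OOP to date £5,965.60.
#4 (£4,825): 20% coinsurance on £4,825 = £965. Owner owes £965 (running OOP £6,930.60).

£965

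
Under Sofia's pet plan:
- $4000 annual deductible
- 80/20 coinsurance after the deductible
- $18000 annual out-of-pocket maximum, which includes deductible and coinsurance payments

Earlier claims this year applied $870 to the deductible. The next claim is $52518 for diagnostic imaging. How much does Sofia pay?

Remaining deductible: $4000 − $870 = $3130.
After the $3130 deductible portion, $52518 − $3130 = $49388 is subject to coinsurance.
Coinsurance: $49388 × 20% = $9877.60.
So the owner owes $3130 + $9877.60 = $13007.60 before any cap.
Cumulative spending $870 + $13007.60 = $13877.60 stays under the $18000 maximum.

$13007.60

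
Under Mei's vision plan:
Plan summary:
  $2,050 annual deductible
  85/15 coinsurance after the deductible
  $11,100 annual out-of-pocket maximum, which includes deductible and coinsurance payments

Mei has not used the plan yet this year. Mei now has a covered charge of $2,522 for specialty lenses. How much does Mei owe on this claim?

$2,120.80

The full $2,050 deductible is still open; $2,050 of this bill applies to it.
After the $2,050 deductible portion, $2,522 − $2,050 = $472 is subject to coinsurance.
Coinsurance: $472 × 15% = $70.80.
That puts the member's cost at $2,050 + $70.80 = $2,120.80 before any cap.
Year-to-date out-of-pocket becomes $0 + $2,120.80 = $2,120.80, still under the $11,100 maximum, so no cap applies.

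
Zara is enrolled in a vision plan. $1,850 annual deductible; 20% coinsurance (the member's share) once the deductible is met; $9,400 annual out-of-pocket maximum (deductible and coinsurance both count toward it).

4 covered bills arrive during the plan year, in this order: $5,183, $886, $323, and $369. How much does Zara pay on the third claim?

Claim 1 — $5,183: $1,850 finishes the deductible; $3,333 goes to coinsurance; member's 20% is $666.60. Cost to member: $2,516.60. OOP to date $2,516.60.
Claim 2 — $886: 20% coinsurance on $886 = $177.20. Member pays $177.20; OOP now $2,693.80.
Claim 3 — $323: 20% coinsurance on $323 = $64.60. Member owes $64.60 (running OOP $2,758.40).

$64.60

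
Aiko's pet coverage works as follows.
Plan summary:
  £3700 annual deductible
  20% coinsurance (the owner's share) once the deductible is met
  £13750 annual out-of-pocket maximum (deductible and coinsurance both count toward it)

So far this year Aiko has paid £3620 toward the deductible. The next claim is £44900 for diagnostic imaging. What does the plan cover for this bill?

£35856

Deductible still to meet: £3700 − £3620 = £80.
The remaining £44820 (= £44900 − £80) moves to coinsurance.
Coinsurance: £44820 × 20% = £8964.
So the owner owes £80 + £8964 = £9044 before any cap.
Total out-of-pocket so far would be £3620 + £9044 = £12664, below the £13750 cap — no reduction.
The plan picks up £44900 − £9044 = £35856.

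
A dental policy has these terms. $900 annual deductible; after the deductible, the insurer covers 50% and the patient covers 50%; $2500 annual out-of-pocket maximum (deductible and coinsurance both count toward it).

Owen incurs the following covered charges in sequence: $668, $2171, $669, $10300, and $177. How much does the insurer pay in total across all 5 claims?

#1 ($668): all of it applies to the deductible. Cost to patient: $668. OOP to date $668. Insurer: $668 − $668 = $0.
#2 ($2171): $232 to deductible, leaving $1939; patient's 50% is $969.50. Cost to patient: $1201.50. OOP to date $1869.50. Plan pays $2171 − $1201.50 = $969.50.
#3 ($669): 50% coinsurance on $669 = $334.50. Patient pays $334.50; OOP now $2204. Plan pays $669 − $334.50 = $334.50.
#4 ($10300): deductible already satisfied, so patient's share is 50% × $10300 = $5150. OOP would hit $7354 > $2500, so the cap limits the patient to $2500 − $2204 = $296. Insurer: $10300 − $296 = $10004.
#5 ($177): deductible already satisfied, so patient's share is 50% × $177 = $88.50. That would push OOP to $2588.50, over the $2500 cap, so patient pays $2500 − $2500 = $0. Insurer: $177 − $0 = $177.
Insurer total = bills − patient's total = $13985 − $2500 = $11485.

$11485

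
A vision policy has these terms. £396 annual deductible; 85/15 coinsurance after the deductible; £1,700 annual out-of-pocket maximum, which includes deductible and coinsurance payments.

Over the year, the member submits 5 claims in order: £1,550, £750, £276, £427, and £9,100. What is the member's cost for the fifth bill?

Bill 1, £1,550: deductible takes £396, £1,154 remains; 15% of £1,154 = £173.10. Member pays £569.10; OOP now £569.10.
Bill 2, £750: deductible met; 15% of £750 = £112.50. Member owes £112.50 (running OOP £681.60).
Bill 3, £276: deductible already satisfied, so member's share is 15% × £276 = £41.40. Cost to member: £41.40. OOP to date £723.
Bill 4, £427: deductible met; 15% of £427 = £64.05. Member owes £64.05 (running OOP £787.05).
Bill 5, £9,100: deductible met; 15% of £9,100 = £1,365. Adding that to £787.05 gives £2,152.05, past the £1,700 cap; member pays only £1,700 − £787.05 = £912.95.

£912.95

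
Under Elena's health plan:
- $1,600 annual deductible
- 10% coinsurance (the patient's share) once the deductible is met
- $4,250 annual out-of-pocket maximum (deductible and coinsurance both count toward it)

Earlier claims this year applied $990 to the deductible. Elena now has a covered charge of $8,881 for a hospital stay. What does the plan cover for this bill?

$990 of the $1,600 deductible is already met, leaving $610.
After the $610 deductible portion, $8,881 − $610 = $8,271 is subject to coinsurance.
Patient's 10% share of $8,271 is $827.10.
Patient responsibility before any cap: $610 + $827.10 = $1,437.10.
Total out-of-pocket so far would be $990 + $1,437.10 = $2,427.10, below the $4,250 cap — no reduction.
Insurer pays the balance: $8,881 − $1,437.10 = $7,443.90.

$7,443.90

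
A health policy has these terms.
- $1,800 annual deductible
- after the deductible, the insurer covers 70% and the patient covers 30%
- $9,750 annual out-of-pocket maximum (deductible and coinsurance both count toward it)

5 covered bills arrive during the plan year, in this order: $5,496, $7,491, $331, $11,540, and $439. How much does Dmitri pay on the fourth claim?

$3,462

Claim 1 ($5,496): $1,800 finishes the deductible; $3,696 goes to coinsurance; coinsurance $3,696 × 30% = $1,108.80. Cost to patient: $2,908.80. OOP to date $2,908.80.
Claim 2 ($7,491): 30% coinsurance on $7,491 = $2,247.30. Cost to patient: $2,247.30. OOP to date $5,156.10.
Claim 3 ($331): deductible met; 30% of $331 = $99.30. Patient owes $99.30 (running OOP $5,255.40).
Claim 4 ($11,540): 30% coinsurance on $11,540 = $3,462. Cost to patient: $3,462. OOP to date $8,717.40.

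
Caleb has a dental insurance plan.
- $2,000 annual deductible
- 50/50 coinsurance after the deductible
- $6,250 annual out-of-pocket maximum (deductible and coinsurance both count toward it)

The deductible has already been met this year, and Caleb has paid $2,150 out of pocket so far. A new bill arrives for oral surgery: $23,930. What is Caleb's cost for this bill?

The deductible is already satisfied, so the full bill goes to coinsurance.
50% of $23,930 = $11,965 falls to the patient.
Year-to-date out-of-pocket would reach $2,150 + $11,965 = $14,115, above the $6,250 maximum, so the patient pays only $6,250 − $2,150 = $4,100.

$4,100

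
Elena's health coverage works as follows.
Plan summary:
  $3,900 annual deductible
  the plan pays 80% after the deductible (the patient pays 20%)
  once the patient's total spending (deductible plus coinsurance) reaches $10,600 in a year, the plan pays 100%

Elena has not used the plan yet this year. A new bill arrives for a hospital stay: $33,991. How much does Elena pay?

$9,918.20

Nothing has been paid toward the $3,900 deductible, so the first $3,900 of this charge is applied there.
After the $3,900 deductible portion, $33,991 − $3,900 = $30,091 is subject to coinsurance.
Patient's 20% share of $30,091 is $6,018.20.
So the patient owes $3,900 + $6,018.20 = $9,918.20 before any cap.
Year-to-date out-of-pocket becomes $0 + $9,918.20 = $9,918.20, still under the $10,600 maximum, so no cap applies.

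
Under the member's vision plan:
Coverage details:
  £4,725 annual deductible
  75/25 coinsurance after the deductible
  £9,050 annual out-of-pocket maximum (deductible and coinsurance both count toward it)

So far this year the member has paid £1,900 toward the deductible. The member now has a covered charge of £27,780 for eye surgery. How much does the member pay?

£7,150

£1,900 of the £4,725 deductible is already met, leaving £2,825.
After the £2,825 deductible portion, £27,780 − £2,825 = £24,955 is subject to coinsurance.
Member's 25% share of £24,955 is £6,238.75.
That puts the member's cost at £2,825 + £6,238.75 = £9,063.75 before any cap.
Adding £9,063.75 to the £1,900 already spent would give £10,963.75, which exceeds the £9,050 cap; the member pays just £9,050 − £1,900 = £7,150.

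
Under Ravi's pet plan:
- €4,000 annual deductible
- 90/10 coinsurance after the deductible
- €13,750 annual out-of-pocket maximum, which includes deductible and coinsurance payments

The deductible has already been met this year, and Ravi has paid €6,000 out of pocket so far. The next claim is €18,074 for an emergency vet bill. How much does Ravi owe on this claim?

The deductible is already satisfied, so the full bill goes to coinsurance.
Owner's 10% share of €18,074 is €1,807.40.
Cumulative spending €6,000 + €1,807.40 = €7,807.40 stays under the €13,750 maximum.

€1,807.40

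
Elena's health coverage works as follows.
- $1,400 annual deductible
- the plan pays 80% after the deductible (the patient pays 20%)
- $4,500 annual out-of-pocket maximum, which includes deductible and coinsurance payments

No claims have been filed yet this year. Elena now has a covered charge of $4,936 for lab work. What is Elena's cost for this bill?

$2,107.20

The full $1,400 deductible is still open; $1,400 of this bill applies to it.
The remaining $3,536 (= $4,936 − $1,400) moves to coinsurance.
Patient's 20% share of $3,536 is $707.20.
That puts the patient's cost at $1,400 + $707.20 = $2,107.20 before any cap.
Year-to-date out-of-pocket becomes $0 + $2,107.20 = $2,107.20, still under the $4,500 maximum, so no cap applies.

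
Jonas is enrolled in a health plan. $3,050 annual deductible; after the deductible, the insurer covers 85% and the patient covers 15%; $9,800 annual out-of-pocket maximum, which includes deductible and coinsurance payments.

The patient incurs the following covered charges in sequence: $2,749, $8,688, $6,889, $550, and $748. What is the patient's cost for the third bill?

#1 ($2,749): all of it applies to the deductible. Cost to patient: $2,749. OOP to date $2,749.
#2 ($8,688): deductible takes $301, $8,387 remains; 15% of $8,387 = $1,258.05. Cost to patient: $1,559.05. OOP to date $4,308.05.
#3 ($6,889): deductible met; 15% of $6,889 = $1,033.35. Patient pays $1,033.35; OOP now $5,341.40.

$1,033.35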